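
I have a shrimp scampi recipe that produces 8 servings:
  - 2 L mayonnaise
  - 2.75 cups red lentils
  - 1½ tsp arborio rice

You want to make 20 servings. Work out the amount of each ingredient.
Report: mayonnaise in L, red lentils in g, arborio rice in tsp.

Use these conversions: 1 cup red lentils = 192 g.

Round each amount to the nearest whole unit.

mayonnaise: 5 L; red lentils: 1320 g; arborio rice: 4 tsp

Scaling factor: 20/8 = 5/2 = 2.5.
mayonnaise: 2 L × 5/2 = 5 L
red lentils: 2.75 cup × 5/2 × 192 g/cup = 1320 g
arborio rice: 1.5 tsp × 5/2 ≈ 4 tsp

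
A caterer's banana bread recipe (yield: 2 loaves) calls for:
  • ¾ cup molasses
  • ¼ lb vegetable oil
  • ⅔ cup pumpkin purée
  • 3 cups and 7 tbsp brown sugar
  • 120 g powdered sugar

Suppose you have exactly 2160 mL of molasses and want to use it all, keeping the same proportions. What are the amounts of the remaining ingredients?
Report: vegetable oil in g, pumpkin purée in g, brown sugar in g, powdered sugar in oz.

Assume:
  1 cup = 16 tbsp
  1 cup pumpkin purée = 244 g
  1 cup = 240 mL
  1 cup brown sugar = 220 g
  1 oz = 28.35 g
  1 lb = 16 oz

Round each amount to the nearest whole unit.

The original recipe has 180 mL of molasses, so the scaling factor is 2160 ÷ 180 = 12.
vegetable oil: 0.25 lb × 12 × 16 oz/lb × 28.35 g/oz ≈ 1361 g
pumpkin purée: 2/3 cup × 12 × 244 g/cup = 1952 g
brown sugar: (3 cup + 7 tbsp = 3.4375 cup) × 12 × 220 g/cup = 9075 g
powdered sugar: 120 g × 12 ÷ 28.35 g/oz ≈ 51 oz

vegetable oil: 1361 g; pumpkin purée: 1952 g; brown sugar: 9075 g; powdered sugar: 51 oz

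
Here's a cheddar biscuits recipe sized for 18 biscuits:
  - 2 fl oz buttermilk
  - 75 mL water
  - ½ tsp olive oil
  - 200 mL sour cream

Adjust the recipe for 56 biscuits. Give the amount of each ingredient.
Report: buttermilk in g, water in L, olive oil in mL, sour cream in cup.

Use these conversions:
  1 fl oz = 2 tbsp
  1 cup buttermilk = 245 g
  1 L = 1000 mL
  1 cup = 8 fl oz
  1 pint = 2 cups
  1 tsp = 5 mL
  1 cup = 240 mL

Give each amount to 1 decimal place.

Scaling factor: 56/18 = 28/9.
buttermilk: 2 fl oz × 28/9 ÷ 8 fl oz/cup × 245 g/cup ≈ 190.6 g
water: 75 mL × 28/9 ÷ 1000 mL/L ≈ 0.2 L
olive oil: 0.5 tsp × 28/9 × 5 mL/tsp ≈ 7.8 mL
sour cream: 200 mL × 28/9 ÷ 240 mL/cup ≈ 2.6 cup

buttermilk: 190.6 g; water: 0.2 L; olive oil: 7.8 mL; sour cream: 2.6 cup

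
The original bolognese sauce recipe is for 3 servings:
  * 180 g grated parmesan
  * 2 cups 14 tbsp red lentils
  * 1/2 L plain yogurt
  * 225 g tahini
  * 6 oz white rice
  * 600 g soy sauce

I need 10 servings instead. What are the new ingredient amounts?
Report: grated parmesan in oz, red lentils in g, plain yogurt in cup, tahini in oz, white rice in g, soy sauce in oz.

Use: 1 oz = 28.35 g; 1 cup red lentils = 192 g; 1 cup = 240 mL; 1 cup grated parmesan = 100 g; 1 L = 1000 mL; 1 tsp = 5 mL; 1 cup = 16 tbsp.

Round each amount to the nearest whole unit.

Scaling factor: 10/3.
grated parmesan: 180 g × 10/3 ÷ 28.35 g/oz ≈ 21 oz
red lentils: (2 cup + 14 tbsp = 2.875 cup) × 10/3 × 192 g/cup = 1840 g
plain yogurt: 0.5 L × 10/3 × 1000 mL/L ÷ 240 mL/cup ≈ 7 cup
tahini: 225 g × 10/3 ÷ 28.35 g/oz ≈ 26 oz
white rice: 6 oz × 10/3 × 28.35 g/oz = 567 g
soy sauce: 600 g × 10/3 ÷ 28.35 g/oz ≈ 71 oz

grated parmesan: 21 oz; red lentils: 1840 g; plain yogurt: 7 cup; tahini: 26 oz; white rice: 567 g; soy sauce: 71 oz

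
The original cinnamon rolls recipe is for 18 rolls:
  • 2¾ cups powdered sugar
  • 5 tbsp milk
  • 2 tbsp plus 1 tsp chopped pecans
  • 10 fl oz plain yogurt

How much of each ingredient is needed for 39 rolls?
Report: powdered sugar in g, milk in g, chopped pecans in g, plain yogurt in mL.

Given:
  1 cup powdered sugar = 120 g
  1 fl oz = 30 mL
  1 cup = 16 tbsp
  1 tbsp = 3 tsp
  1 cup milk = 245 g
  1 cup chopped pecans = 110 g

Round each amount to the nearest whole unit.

Scaling factor: 39/18 = 13/6.
powdered sugar: 2.75 cup × 13/6 × 120 g/cup = 715 g
milk: 5 tbsp × 13/6 ÷ 16 tbsp/cup × 245 g/cup ≈ 166 g
chopped pecans: (2 tbsp + 1 tsp = 7/3 tbsp) × 13/6 ÷ 16 tbsp/cup × 110 g/cup ≈ 35 g
plain yogurt: 10 fl oz × 13/6 × 30 mL/fl oz = 650 mL

powdered sugar: 715 g; milk: 166 g; chopped pecans: 35 g; plain yogurt: 650 mL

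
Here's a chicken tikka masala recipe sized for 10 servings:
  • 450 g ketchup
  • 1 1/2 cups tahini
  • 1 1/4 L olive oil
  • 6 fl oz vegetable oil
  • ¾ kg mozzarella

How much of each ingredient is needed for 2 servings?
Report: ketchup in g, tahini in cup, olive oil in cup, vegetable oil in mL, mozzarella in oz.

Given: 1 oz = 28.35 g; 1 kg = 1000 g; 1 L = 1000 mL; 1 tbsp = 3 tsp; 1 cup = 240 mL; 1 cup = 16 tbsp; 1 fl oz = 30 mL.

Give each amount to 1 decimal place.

Scaling factor: 2/10 = 1/5 = 0.2.
ketchup: 450 g × 1/5 = 90.0 g
tahini: 1.5 cup × 1/5 = 0.3 cup
olive oil: 1.25 L × 1/5 × 1000 mL/L ÷ 240 mL/cup ≈ 1.0 cup
vegetable oil: 6 fl oz × 1/5 × 30 mL/fl oz = 36.0 mL
mozzarella: 0.75 kg × 1/5 × 1000 g/kg ÷ 28.35 g/oz ≈ 5.3 oz

ketchup: 90.0 g; tahini: 0.3 cup; olive oil: 1.0 cup; vegetable oil: 36.0 mL; mozzarella: 5.3 oz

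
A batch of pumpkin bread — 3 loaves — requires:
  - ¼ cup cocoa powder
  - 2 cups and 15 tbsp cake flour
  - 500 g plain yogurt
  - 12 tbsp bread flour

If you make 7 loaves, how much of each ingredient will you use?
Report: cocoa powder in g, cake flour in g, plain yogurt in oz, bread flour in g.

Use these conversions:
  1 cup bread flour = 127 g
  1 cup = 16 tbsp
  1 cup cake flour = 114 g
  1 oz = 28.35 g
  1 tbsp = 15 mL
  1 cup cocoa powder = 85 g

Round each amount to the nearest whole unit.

Scaling factor: 7/3.
cocoa powder: 0.25 cup × 7/3 × 85 g/cup ≈ 50 g
cake flour: (2 cup + 15 tbsp = 2.9375 cup) × 7/3 × 114 g/cup ≈ 781 g
plain yogurt: 500 g × 7/3 ÷ 28.35 g/oz ≈ 41 oz
bread flour: 12 tbsp × 7/3 ÷ 16 tbsp/cup × 127 g/cup ≈ 222 g

cocoa powder: 50 g; cake flour: 781 g; plain yogurt: 41 oz; bread flour: 222 g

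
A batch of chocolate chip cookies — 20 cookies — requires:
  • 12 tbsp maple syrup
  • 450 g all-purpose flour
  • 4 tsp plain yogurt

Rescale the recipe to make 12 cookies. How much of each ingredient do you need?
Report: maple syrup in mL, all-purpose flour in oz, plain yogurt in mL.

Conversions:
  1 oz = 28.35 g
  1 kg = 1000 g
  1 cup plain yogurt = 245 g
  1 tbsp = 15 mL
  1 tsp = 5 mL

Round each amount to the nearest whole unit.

maple syrup: 108 mL; all-purpose flour: 10 oz; plain yogurt: 12 mL

Scaling factor: 12/20 = 3/5 = 0.6.
maple syrup: 12 tbsp × 3/5 × 15 mL/tbsp = 108 mL
all-purpose flour: 450 g × 3/5 ÷ 28.35 g/oz ≈ 10 oz
plain yogurt: 4 tsp × 3/5 × 5 mL/tsp = 12 mL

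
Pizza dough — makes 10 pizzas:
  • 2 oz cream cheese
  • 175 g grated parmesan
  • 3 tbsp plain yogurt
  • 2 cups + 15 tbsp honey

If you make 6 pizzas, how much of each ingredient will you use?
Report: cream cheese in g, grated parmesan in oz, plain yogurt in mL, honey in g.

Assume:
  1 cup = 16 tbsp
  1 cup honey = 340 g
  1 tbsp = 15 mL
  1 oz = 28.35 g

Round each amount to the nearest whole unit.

cream cheese: 34 g; grated parmesan: 4 oz; plain yogurt: 27 mL; honey: 599 g

Scaling factor: 6/10 = 3/5 = 0.6.
cream cheese: 2 oz × 3/5 × 28.35 g/oz ≈ 34 g
grated parmesan: 175 g × 3/5 ÷ 28.35 g/oz ≈ 4 oz
plain yogurt: 3 tbsp × 3/5 × 15 mL/tbsp = 27 mL
honey: (2 cup + 15 tbsp = 2.9375 cup) × 3/5 × 340 g/cup ≈ 599 g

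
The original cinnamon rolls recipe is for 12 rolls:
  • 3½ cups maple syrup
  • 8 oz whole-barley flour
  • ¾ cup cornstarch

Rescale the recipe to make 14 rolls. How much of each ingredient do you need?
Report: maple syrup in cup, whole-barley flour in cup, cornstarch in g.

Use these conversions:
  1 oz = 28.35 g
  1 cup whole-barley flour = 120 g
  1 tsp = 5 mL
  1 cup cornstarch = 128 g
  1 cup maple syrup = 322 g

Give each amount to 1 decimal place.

Scaling factor: 14/12 = 7/6.
maple syrup: 3.5 cup × 7/6 ≈ 4.1 cup
whole-barley flour: 8 oz × 7/6 × 28.35 g/oz ÷ 120 g/cup ≈ 2.2 cup
cornstarch: 0.75 cup × 7/6 × 128 g/cup = 112.0 g

maple syrup: 4.1 cup; whole-barley flour: 2.2 cup; cornstarch: 112.0 g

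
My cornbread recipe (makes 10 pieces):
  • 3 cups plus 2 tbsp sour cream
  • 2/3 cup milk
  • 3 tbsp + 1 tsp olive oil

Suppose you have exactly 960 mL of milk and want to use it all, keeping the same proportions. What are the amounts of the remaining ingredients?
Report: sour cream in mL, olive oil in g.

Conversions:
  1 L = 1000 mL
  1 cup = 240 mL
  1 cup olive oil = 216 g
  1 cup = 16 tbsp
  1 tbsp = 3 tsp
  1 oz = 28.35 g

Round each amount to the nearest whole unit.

sour cream: 4500 mL; olive oil: 270 g

The original recipe has 160 mL of milk, so the scaling factor is 960 ÷ 160 = 6.
sour cream: (3 cup + 2 tbsp = 3.125 cup) × 6 × 240 mL/cup = 4500 mL
olive oil: (3 tbsp + 1 tsp = 10/3 tbsp) × 6 ÷ 16 tbsp/cup × 216 g/cup = 270 g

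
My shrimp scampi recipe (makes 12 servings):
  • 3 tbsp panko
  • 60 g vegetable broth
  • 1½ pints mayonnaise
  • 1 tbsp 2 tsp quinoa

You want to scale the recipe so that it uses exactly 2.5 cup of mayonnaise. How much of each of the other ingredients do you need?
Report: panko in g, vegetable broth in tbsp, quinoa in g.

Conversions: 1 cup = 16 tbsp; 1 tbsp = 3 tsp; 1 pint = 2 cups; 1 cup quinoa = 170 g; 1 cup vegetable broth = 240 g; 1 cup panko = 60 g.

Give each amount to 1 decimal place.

The original recipe has 3 cup of mayonnaise, so the scaling factor is 2.5 ÷ 3 = 5/6.
panko: 3 tbsp × 5/6 ÷ 16 tbsp/cup × 60 g/cup ≈ 9.4 g
vegetable broth: 60 g × 5/6 ÷ 240 g/cup × 16 tbsp/cup ≈ 3.3 tbsp
quinoa: (1 tbsp + 2 tsp = 5/3 tbsp) × 5/6 ÷ 16 tbsp/cup × 170 g/cup ≈ 14.8 g

panko: 9.4 g; vegetable broth: 3.3 tbsp; quinoa: 14.8 g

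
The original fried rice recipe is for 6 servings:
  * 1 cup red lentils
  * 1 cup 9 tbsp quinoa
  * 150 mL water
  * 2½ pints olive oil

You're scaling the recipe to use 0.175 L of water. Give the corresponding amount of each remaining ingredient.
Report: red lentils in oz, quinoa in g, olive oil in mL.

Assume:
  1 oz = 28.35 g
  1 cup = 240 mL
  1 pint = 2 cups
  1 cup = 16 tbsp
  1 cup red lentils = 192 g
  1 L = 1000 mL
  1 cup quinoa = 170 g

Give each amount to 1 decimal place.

The original recipe has 0.15 L of water, so the scaling factor is 0.175 ÷ 0.15 = 7/6.
red lentils: 1 cup × 7/6 × 192 g/cup ÷ 28.35 g/oz ≈ 7.9 oz
quinoa: (1 cup + 9 tbsp = 1.5625 cup) × 7/6 × 170 g/cup ≈ 309.9 g
olive oil: 2.5 pint × 7/6 × 2 cup/pint × 240 mL/cup = 1400.0 mL

red lentils: 7.9 oz; quinoa: 309.9 g; olive oil: 1400.0 mL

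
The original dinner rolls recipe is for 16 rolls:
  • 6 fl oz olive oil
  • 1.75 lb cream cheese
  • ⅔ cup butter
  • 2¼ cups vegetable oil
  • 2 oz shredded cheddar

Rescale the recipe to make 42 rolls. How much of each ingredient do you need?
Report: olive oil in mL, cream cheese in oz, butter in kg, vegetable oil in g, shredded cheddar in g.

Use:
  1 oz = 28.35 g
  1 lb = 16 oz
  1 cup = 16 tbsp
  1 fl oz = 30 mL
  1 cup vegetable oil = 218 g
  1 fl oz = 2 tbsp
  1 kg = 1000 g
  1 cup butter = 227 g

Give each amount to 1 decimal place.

Scaling factor: 42/16 = 21/8 = 2.625.
olive oil: 6 fl oz × 21/8 × 30 mL/fl oz = 472.5 mL
cream cheese: 1.75 lb × 21/8 × 16 oz/lb = 73.5 oz
butter: 2/3 cup × 21/8 × 227 g/cup ÷ 1000 g/kg ≈ 0.4 kg
vegetable oil: 2.25 cup × 21/8 × 218 g/cup ≈ 1287.6 g
shredded cheddar: 2 oz × 21/8 × 28.35 g/oz ≈ 148.8 g

olive oil: 472.5 mL; cream cheese: 73.5 oz; butter: 0.4 kg; vegetable oil: 1287.6 g; shredded cheddar: 148.8 g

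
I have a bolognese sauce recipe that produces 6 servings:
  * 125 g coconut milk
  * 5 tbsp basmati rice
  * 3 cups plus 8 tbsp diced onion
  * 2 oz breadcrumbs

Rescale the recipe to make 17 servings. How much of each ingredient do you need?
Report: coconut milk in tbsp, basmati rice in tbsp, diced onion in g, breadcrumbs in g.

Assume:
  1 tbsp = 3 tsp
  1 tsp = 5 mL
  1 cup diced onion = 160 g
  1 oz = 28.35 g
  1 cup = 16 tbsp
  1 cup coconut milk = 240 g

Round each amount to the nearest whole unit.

coconut milk: 24 tbsp; basmati rice: 14 tbsp; diced onion: 1587 g; breadcrumbs: 161 g

Scaling factor: 17/6.
coconut milk: 125 g × 17/6 ÷ 240 g/cup × 16 tbsp/cup ≈ 24 tbsp
basmati rice: 5 tbsp × 17/6 ≈ 14 tbsp
diced onion: (3 cup + 8 tbsp = 3.5 cup) × 17/6 × 160 g/cup ≈ 1587 g
breadcrumbs: 2 oz × 17/6 × 28.35 g/oz ≈ 161 g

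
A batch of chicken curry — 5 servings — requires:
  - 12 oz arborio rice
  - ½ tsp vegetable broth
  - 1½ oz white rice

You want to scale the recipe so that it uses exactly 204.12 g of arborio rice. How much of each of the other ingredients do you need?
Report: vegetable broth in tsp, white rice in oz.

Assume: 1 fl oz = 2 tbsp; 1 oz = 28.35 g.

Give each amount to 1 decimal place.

The original recipe has 340.2 g of arborio rice, so the scaling factor is 204.12 ÷ 340.2 = 3/5 = 0.6.
vegetable broth: 0.5 tsp × 3/5 = 0.3 tsp
white rice: 1.5 oz × 3/5 = 0.9 oz

vegetable broth: 0.3 tsp; white rice: 0.9 oz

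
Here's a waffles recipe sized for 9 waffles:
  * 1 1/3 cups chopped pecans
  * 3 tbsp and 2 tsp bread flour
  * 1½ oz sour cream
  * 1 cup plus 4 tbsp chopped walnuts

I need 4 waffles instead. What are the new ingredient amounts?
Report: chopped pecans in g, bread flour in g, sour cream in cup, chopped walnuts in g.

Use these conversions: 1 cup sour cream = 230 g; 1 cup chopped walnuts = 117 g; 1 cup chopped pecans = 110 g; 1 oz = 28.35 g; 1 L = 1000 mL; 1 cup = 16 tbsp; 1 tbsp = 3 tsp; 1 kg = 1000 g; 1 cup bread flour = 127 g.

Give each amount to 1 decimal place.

Scaling factor: 4/9.
chopped pecans: 4/3 cup × 4/9 × 110 g/cup ≈ 65.2 g
bread flour: (3 tbsp + 2 tsp = 11/3 tbsp) × 4/9 ÷ 16 tbsp/cup × 127 g/cup ≈ 12.9 g
sour cream: 1.5 oz × 4/9 × 28.35 g/oz ÷ 230 g/cup ≈ 0.1 cup
chopped walnuts: (1 cup + 4 tbsp = 1.25 cup) × 4/9 × 117 g/cup = 65.0 g

chopped pecans: 65.2 g; bread flour: 12.9 g; sour cream: 0.1 cup; chopped walnuts: 65.0 g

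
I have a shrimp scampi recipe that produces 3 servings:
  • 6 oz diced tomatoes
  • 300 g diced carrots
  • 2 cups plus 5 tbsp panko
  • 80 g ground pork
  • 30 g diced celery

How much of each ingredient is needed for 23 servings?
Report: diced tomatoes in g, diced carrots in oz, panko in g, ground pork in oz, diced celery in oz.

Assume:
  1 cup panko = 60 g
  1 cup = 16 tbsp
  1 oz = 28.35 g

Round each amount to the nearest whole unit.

Scaling factor: 23/3.
diced tomatoes: 6 oz × 23/3 × 28.35 g/oz ≈ 1304 g
diced carrots: 300 g × 23/3 ÷ 28.35 g/oz ≈ 81 oz
panko: (2 cup + 5 tbsp = 2.3125 cup) × 23/3 × 60 g/cup ≈ 1064 g
ground pork: 80 g × 23/3 ÷ 28.35 g/oz ≈ 22 oz
diced celery: 30 g × 23/3 ÷ 28.35 g/oz ≈ 8 oz

diced tomatoes: 1304 g; diced carrots: 81 oz; panko: 1064 g; ground pork: 22 oz; diced celery: 8 oz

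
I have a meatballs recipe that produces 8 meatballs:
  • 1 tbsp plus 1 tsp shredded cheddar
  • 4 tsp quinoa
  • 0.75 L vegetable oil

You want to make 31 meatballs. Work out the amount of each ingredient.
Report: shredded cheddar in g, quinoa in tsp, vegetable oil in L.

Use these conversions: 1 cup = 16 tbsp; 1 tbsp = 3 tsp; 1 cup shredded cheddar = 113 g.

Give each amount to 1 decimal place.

Scaling factor: 31/8 = 3.875.
shredded cheddar: (1 tbsp + 1 tsp = 4/3 tbsp) × 31/8 ÷ 16 tbsp/cup × 113 g/cup ≈ 36.5 g
quinoa: 4 tsp × 31/8 = 15.5 tsp
vegetable oil: 0.75 L × 31/8 ≈ 2.9 L

shredded cheddar: 36.5 g; quinoa: 15.5 tsp; vegetable oil: 2.9 L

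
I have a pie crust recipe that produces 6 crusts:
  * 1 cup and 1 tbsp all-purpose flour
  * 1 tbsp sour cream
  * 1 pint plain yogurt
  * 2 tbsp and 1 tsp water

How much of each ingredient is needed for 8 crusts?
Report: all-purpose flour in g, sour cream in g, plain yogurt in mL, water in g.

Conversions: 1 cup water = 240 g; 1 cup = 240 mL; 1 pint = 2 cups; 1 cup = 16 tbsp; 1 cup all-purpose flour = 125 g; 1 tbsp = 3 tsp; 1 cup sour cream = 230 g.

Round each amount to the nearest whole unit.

Scaling factor: 8/6 = 4/3.
all-purpose flour: (1 cup + 1 tbsp = 1.0625 cup) × 4/3 × 125 g/cup ≈ 177 g
sour cream: 1 tbsp × 4/3 ÷ 16 tbsp/cup × 230 g/cup ≈ 19 g
plain yogurt: 1 pint × 4/3 × 2 cup/pint × 240 mL/cup = 640 mL
water: (2 tbsp + 1 tsp = 7/3 tbsp) × 4/3 ÷ 16 tbsp/cup × 240 g/cup ≈ 47 g

all-purpose flour: 177 g; sour cream: 19 g; plain yogurt: 640 mL; water: 47 g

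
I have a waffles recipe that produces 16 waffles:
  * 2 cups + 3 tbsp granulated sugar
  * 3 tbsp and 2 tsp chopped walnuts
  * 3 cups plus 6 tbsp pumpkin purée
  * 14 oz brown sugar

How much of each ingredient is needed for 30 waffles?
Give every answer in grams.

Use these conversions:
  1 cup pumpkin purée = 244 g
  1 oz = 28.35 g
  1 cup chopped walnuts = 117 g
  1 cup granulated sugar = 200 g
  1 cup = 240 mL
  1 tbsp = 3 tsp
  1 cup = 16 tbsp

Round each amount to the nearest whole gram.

granulated sugar: 820 g; chopped walnuts: 50 g; pumpkin purée: 1544 g; brown sugar: 744 g

Scaling factor: 30/16 = 15/8 = 1.875.
granulated sugar: (2 cup + 3 tbsp = 2.1875 cup) × 15/8 × 200 g/cup ≈ 820 g
chopped walnuts: (3 tbsp + 2 tsp = 11/3 tbsp) × 15/8 ÷ 16 tbsp/cup × 117 g/cup ≈ 50 g
pumpkin purée: (3 cup + 6 tbsp = 3.375 cup) × 15/8 × 244 g/cup ≈ 1544 g
brown sugar: 14 oz × 15/8 × 28.35 g/oz ≈ 744 g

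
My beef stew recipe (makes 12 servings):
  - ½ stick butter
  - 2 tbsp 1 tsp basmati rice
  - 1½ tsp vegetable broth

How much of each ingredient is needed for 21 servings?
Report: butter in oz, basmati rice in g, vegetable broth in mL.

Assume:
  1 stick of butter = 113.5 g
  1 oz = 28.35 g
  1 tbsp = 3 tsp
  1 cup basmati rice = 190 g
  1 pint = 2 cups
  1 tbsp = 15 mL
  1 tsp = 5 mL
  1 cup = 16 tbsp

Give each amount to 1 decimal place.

Scaling factor: 21/12 = 7/4 = 1.75.
butter: 0.5 stick × 7/4 × 113.5 g/stick ÷ 28.35 g/oz ≈ 3.5 oz
basmati rice: (2 tbsp + 1 tsp = 7/3 tbsp) × 7/4 ÷ 16 tbsp/cup × 190 g/cup ≈ 48.5 g
vegetable broth: 1.5 tsp × 7/4 × 5 mL/tsp ≈ 13.1 mL

butter: 3.5 oz; basmati rice: 48.5 g; vegetable broth: 13.1 mL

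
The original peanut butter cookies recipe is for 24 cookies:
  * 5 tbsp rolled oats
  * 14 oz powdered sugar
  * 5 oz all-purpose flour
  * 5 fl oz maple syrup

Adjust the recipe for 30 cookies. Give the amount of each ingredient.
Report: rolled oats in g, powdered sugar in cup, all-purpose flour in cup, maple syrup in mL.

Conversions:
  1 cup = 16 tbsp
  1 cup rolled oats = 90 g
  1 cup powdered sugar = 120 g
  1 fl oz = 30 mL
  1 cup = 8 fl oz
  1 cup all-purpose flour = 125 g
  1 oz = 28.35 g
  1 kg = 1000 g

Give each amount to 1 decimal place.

rolled oats: 35.2 g; powdered sugar: 4.1 cup; all-purpose flour: 1.4 cup; maple syrup: 187.5 mL

Scaling factor: 30/24 = 5/4 = 1.25.
rolled oats: 5 tbsp × 5/4 ÷ 16 tbsp/cup × 90 g/cup ≈ 35.2 g
powdered sugar: 14 oz × 5/4 × 28.35 g/oz ÷ 120 g/cup ≈ 4.1 cup
all-purpose flour: 5 oz × 5/4 × 28.35 g/oz ÷ 125 g/cup ≈ 1.4 cup
maple syrup: 5 fl oz × 5/4 × 30 mL/fl oz = 187.5 mL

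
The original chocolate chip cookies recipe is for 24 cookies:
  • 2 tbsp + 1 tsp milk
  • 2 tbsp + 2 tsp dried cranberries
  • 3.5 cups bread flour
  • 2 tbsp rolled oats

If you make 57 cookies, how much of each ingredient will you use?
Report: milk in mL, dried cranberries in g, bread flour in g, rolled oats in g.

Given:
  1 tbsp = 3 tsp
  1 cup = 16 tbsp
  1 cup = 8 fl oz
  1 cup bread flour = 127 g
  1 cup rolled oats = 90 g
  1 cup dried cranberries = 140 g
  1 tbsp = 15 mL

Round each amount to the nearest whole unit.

Scaling factor: 57/24 = 19/8 = 2.375.
milk: (2 tbsp + 1 tsp = 7/3 tbsp) × 19/8 × 15 mL/tbsp ≈ 83 mL
dried cranberries: (2 tbsp + 2 tsp = 8/3 tbsp) × 19/8 ÷ 16 tbsp/cup × 140 g/cup ≈ 55 g
bread flour: 3.5 cup × 19/8 × 127 g/cup ≈ 1056 g
rolled oats: 2 tbsp × 19/8 ÷ 16 tbsp/cup × 90 g/cup ≈ 27 g

milk: 83 mL; dried cranberries: 55 g; bread flour: 1056 g; rolled oats: 27 g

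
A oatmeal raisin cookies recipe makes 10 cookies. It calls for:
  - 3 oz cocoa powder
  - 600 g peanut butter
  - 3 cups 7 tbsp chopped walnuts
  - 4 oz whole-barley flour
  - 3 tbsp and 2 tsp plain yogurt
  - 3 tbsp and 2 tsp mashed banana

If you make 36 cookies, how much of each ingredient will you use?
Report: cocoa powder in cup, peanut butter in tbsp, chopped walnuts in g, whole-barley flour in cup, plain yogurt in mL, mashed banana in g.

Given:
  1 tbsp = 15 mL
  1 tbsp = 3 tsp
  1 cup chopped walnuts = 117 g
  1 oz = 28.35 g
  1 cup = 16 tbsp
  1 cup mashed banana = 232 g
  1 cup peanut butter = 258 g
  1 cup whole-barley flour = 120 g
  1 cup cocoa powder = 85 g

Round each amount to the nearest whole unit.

Scaling factor: 36/10 = 18/5 = 3.6.
cocoa powder: 3 oz × 18/5 × 28.35 g/oz ÷ 85 g/cup ≈ 4 cup
peanut butter: 600 g × 18/5 ÷ 258 g/cup × 16 tbsp/cup ≈ 134 tbsp
chopped walnuts: (3 cup + 7 tbsp = 3.4375 cup) × 18/5 × 117 g/cup ≈ 1448 g
whole-barley flour: 4 oz × 18/5 × 28.35 g/oz ÷ 120 g/cup ≈ 3 cup
plain yogurt: (3 tbsp + 2 tsp = 11/3 tbsp) × 18/5 × 15 mL/tbsp = 198 mL
mashed banana: (3 tbsp + 2 tsp = 11/3 tbsp) × 18/5 ÷ 16 tbsp/cup × 232 g/cup ≈ 191 g

cocoa powder: 4 cup; peanut butter: 134 tbsp; chopped walnuts: 1448 g; whole-barley flour: 3 cup; plain yogurt: 198 mL; mashed banana: 191 g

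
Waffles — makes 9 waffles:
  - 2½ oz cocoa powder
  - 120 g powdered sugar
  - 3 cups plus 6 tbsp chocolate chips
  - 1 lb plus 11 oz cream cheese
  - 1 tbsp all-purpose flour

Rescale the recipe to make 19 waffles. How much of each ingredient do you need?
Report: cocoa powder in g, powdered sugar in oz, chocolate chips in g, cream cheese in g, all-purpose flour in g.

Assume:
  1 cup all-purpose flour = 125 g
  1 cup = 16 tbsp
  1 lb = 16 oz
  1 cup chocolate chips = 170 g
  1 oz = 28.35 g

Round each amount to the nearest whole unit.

Scaling factor: 19/9.
cocoa powder: 2.5 oz × 19/9 × 28.35 g/oz ≈ 150 g
powdered sugar: 120 g × 19/9 ÷ 28.35 g/oz ≈ 9 oz
chocolate chips: (3 cup + 6 tbsp = 3.375 cup) × 19/9 × 170 g/cup ≈ 1211 g
cream cheese: (1 lb + 11 oz = 1.6875 lb) × 19/9 × 16 oz/lb × 28.35 g/oz ≈ 1616 g
all-purpose flour: 1 tbsp × 19/9 ÷ 16 tbsp/cup × 125 g/cup ≈ 16 g

cocoa powder: 150 g; powdered sugar: 9 oz; chocolate chips: 1211 g; cream cheese: 1616 g; all-purpose flour: 16 g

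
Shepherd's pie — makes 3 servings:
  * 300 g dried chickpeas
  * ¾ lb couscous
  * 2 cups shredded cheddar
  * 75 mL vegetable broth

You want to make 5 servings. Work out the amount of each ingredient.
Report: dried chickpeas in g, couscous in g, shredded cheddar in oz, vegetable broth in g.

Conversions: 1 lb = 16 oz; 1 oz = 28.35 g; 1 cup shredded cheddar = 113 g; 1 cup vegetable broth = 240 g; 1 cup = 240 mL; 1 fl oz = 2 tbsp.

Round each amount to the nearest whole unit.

dried chickpeas: 500 g; couscous: 567 g; shredded cheddar: 13 oz; vegetable broth: 125 g

Scaling factor: 5/3.
dried chickpeas: 300 g × 5/3 = 500 g
couscous: 0.75 lb × 5/3 × 16 oz/lb × 28.35 g/oz = 567 g
shredded cheddar: 2 cup × 5/3 × 113 g/cup ÷ 28.35 g/oz ≈ 13 oz
vegetable broth: 75 mL × 5/3 ÷ 240 mL/cup × 240 g/cup = 125 g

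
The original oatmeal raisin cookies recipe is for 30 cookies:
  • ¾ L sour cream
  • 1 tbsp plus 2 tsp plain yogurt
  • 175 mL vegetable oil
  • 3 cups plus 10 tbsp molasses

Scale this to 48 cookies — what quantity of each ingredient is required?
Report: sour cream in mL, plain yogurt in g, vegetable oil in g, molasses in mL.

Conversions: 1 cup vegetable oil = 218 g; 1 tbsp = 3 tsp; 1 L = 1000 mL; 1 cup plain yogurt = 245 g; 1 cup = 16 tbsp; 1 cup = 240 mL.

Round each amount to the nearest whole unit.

sour cream: 1200 mL; plain yogurt: 41 g; vegetable oil: 254 g; molasses: 1392 mL

Scaling factor: 48/30 = 8/5 = 1.6.
sour cream: 0.75 L × 8/5 × 1000 mL/L = 1200 mL
plain yogurt: (1 tbsp + 2 tsp = 5/3 tbsp) × 8/5 ÷ 16 tbsp/cup × 245 g/cup ≈ 41 g
vegetable oil: 175 mL × 8/5 ÷ 240 mL/cup × 218 g/cup ≈ 254 g
molasses: (3 cup + 10 tbsp = 3.625 cup) × 8/5 × 240 mL/cup = 1392 mL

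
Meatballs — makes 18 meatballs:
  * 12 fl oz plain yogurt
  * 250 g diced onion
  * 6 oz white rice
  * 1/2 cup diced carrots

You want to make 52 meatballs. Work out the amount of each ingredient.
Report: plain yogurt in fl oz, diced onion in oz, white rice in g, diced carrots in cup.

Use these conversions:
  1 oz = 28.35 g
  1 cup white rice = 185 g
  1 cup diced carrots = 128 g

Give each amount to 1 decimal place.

plain yogurt: 34.7 fl oz; diced onion: 25.5 oz; white rice: 491.4 g; diced carrots: 1.4 cup

Scaling factor: 52/18 = 26/9.
plain yogurt: 12 fl oz × 26/9 ≈ 34.7 fl oz
diced onion: 250 g × 26/9 ÷ 28.35 g/oz ≈ 25.5 oz
white rice: 6 oz × 26/9 × 28.35 g/oz = 491.4 g
diced carrots: 0.5 cup × 26/9 ≈ 1.4 cup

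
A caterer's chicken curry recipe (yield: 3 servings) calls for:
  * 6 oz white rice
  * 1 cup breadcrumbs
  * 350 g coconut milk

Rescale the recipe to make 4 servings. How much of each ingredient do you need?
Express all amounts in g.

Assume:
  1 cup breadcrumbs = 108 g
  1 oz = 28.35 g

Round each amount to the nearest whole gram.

Scaling factor: 4/3.
white rice: 6 oz × 4/3 × 28.35 g/oz ≈ 227 g
breadcrumbs: 1 cup × 4/3 × 108 g/cup = 144 g
coconut milk: 350 g × 4/3 ≈ 467 g

white rice: 227 g; breadcrumbs: 144 g; coconut milk: 467 g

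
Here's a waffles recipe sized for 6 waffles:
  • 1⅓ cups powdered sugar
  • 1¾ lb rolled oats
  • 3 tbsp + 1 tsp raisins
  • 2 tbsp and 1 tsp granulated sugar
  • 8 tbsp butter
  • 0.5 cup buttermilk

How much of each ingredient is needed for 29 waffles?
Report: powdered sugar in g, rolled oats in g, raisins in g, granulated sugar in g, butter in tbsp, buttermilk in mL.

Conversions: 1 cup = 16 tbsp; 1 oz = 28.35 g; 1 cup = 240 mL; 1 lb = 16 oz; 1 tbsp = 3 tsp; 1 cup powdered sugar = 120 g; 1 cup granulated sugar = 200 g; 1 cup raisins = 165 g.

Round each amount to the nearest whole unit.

Scaling factor: 29/6.
powdered sugar: 4/3 cup × 29/6 × 120 g/cup ≈ 773 g
rolled oats: 1.75 lb × 29/6 × 16 oz/lb × 28.35 g/oz ≈ 3837 g
raisins: (3 tbsp + 1 tsp = 10/3 tbsp) × 29/6 ÷ 16 tbsp/cup × 165 g/cup ≈ 166 g
granulated sugar: (2 tbsp + 1 tsp = 7/3 tbsp) × 29/6 ÷ 16 tbsp/cup × 200 g/cup ≈ 141 g
butter: 8 tbsp × 29/6 ≈ 39 tbsp
buttermilk: 0.5 cup × 29/6 × 240 mL/cup = 580 mL

powdered sugar: 773 g; rolled oats: 3837 g; raisins: 166 g; granulated sugar: 141 g; butter: 39 tbsp; buttermilk: 580 mL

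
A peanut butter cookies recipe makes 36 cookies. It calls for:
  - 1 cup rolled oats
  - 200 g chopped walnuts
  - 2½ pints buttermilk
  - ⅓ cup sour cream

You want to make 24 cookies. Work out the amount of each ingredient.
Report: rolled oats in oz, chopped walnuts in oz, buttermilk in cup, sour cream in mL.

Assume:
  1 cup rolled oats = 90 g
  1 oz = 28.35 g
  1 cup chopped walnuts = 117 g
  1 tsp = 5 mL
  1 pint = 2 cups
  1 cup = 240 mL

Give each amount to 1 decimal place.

rolled oats: 2.1 oz; chopped walnuts: 4.7 oz; buttermilk: 3.3 cup; sour cream: 53.3 mL

Scaling factor: 24/36 = 2/3.
rolled oats: 1 cup × 2/3 × 90 g/cup ÷ 28.35 g/oz ≈ 2.1 oz
chopped walnuts: 200 g × 2/3 ÷ 28.35 g/oz ≈ 4.7 oz
buttermilk: 2.5 pint × 2/3 × 2 cup/pint ≈ 3.3 cup
sour cream: 1/3 cup × 2/3 × 240 mL/cup ≈ 53.3 mL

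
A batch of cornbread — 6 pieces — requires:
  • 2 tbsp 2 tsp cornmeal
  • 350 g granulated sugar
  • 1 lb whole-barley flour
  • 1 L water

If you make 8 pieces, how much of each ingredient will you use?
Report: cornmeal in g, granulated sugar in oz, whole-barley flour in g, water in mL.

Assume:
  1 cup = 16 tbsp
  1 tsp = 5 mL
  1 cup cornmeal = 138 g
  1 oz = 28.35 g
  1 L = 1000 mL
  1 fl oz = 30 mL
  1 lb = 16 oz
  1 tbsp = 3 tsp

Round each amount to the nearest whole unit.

cornmeal: 31 g; granulated sugar: 16 oz; whole-barley flour: 605 g; water: 1333 mL

Scaling factor: 8/6 = 4/3.
cornmeal: (2 tbsp + 2 tsp = 8/3 tbsp) × 4/3 ÷ 16 tbsp/cup × 138 g/cup ≈ 31 g
granulated sugar: 350 g × 4/3 ÷ 28.35 g/oz ≈ 16 oz
whole-barley flour: 1 lb × 4/3 × 16 oz/lb × 28.35 g/oz ≈ 605 g
water: 1 L × 4/3 × 1000 mL/L ≈ 1333 mL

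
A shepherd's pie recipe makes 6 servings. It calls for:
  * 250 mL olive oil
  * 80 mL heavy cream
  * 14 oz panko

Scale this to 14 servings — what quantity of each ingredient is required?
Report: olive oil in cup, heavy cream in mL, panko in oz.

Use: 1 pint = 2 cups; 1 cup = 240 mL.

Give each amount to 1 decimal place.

Scaling factor: 14/6 = 7/3.
olive oil: 250 mL × 7/3 ÷ 240 mL/cup ≈ 2.4 cup
heavy cream: 80 mL × 7/3 ≈ 186.7 mL
panko: 14 oz × 7/3 ≈ 32.7 oz

olive oil: 2.4 cup; heavy cream: 186.7 mL; panko: 32.7 oz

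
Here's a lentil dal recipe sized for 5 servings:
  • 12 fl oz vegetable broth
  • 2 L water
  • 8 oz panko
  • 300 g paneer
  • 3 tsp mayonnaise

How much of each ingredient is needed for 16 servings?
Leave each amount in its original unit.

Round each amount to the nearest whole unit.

Scaling factor: 16/5 = 3.2.
vegetable broth: 12 fl oz × 16/5 ≈ 38 fl oz
water: 2 L × 16/5 ≈ 6 L
panko: 8 oz × 16/5 ≈ 26 oz
paneer: 300 g × 16/5 = 960 g
mayonnaise: 3 tsp × 16/5 ≈ 10 tsp

vegetable broth: 38 fl oz; water: 6 L; panko: 26 oz; paneer: 960 g; mayonnaise: 10 tsp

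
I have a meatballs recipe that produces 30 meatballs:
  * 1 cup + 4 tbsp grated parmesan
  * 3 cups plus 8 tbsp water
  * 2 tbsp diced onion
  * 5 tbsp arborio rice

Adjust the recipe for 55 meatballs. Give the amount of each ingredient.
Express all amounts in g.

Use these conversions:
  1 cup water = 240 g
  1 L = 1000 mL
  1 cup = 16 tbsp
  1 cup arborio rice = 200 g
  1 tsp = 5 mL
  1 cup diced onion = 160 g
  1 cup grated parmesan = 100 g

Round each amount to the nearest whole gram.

Scaling factor: 55/30 = 11/6.
grated parmesan: (1 cup + 4 tbsp = 1.25 cup) × 11/6 × 100 g/cup ≈ 229 g
water: (3 cup + 8 tbsp = 3.5 cup) × 11/6 × 240 g/cup = 1540 g
diced onion: 2 tbsp × 11/6 ÷ 16 tbsp/cup × 160 g/cup ≈ 37 g
arborio rice: 5 tbsp × 11/6 ÷ 16 tbsp/cup × 200 g/cup ≈ 115 g

grated parmesan: 229 g; water: 1540 g; diced onion: 37 g; arborio rice: 115 g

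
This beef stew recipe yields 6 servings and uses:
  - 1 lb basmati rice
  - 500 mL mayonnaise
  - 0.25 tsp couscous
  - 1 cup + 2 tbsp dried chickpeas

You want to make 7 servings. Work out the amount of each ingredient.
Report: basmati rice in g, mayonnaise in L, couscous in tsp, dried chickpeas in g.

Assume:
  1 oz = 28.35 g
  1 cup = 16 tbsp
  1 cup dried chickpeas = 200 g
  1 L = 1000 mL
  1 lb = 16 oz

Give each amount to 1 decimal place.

basmati rice: 529.2 g; mayonnaise: 0.6 L; couscous: 0.3 tsp; dried chickpeas: 262.5 g

Scaling factor: 7/6.
basmati rice: 1 lb × 7/6 × 16 oz/lb × 28.35 g/oz = 529.2 g
mayonnaise: 500 mL × 7/6 ÷ 1000 mL/L ≈ 0.6 L
couscous: 0.25 tsp × 7/6 ≈ 0.3 tsp
dried chickpeas: (1 cup + 2 tbsp = 1.125 cup) × 7/6 × 200 g/cup = 262.5 g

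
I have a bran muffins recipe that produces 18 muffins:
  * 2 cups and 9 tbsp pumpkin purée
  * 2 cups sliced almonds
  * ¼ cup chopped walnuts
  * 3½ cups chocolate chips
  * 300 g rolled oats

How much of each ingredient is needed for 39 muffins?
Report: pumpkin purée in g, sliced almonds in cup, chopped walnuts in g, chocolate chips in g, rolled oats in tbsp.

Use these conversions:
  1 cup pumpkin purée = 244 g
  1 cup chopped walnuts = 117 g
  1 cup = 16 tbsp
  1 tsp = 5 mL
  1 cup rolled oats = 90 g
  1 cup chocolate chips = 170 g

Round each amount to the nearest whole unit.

pumpkin purée: 1355 g; sliced almonds: 4 cup; chopped walnuts: 63 g; chocolate chips: 1289 g; rolled oats: 116 tbsp

Scaling factor: 39/18 = 13/6.
pumpkin purée: (2 cup + 9 tbsp = 2.5625 cup) × 13/6 × 244 g/cup ≈ 1355 g
sliced almonds: 2 cup × 13/6 ≈ 4 cup
chopped walnuts: 0.25 cup × 13/6 × 117 g/cup ≈ 63 g
chocolate chips: 3.5 cup × 13/6 × 170 g/cup ≈ 1289 g
rolled oats: 300 g × 13/6 ÷ 90 g/cup × 16 tbsp/cup ≈ 116 tbsp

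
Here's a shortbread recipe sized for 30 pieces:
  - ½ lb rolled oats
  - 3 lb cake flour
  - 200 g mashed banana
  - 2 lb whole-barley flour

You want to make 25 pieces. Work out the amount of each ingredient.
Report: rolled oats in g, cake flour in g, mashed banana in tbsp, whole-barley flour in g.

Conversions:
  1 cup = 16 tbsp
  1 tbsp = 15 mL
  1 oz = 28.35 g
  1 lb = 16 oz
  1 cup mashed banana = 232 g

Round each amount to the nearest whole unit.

rolled oats: 189 g; cake flour: 1134 g; mashed banana: 11 tbsp; whole-barley flour: 756 g

Scaling factor: 25/30 = 5/6.
rolled oats: 0.5 lb × 5/6 × 16 oz/lb × 28.35 g/oz = 189 g
cake flour: 3 lb × 5/6 × 16 oz/lb × 28.35 g/oz = 1134 g
mashed banana: 200 g × 5/6 ÷ 232 g/cup × 16 tbsp/cup ≈ 11 tbsp
whole-barley flour: 2 lb × 5/6 × 16 oz/lb × 28.35 g/oz = 756 g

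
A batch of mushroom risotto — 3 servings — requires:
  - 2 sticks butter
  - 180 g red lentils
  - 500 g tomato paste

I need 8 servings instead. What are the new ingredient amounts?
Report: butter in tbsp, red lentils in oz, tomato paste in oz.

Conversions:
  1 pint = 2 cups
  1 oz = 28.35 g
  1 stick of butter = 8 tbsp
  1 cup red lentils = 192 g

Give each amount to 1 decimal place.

Scaling factor: 8/3.
butter: 2 stick × 8/3 × 8 tbsp/stick ≈ 42.7 tbsp
red lentils: 180 g × 8/3 ÷ 28.35 g/oz ≈ 16.9 oz
tomato paste: 500 g × 8/3 ÷ 28.35 g/oz ≈ 47.0 oz

butter: 42.7 tbsp; red lentils: 16.9 oz; tomato paste: 47.0 oz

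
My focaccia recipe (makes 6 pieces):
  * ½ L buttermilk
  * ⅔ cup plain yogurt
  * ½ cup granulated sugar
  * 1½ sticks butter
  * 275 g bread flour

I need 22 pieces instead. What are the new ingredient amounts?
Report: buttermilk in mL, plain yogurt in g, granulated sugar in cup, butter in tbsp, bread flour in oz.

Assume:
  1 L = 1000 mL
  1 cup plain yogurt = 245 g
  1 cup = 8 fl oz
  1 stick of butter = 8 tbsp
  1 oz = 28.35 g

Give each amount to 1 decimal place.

Scaling factor: 22/6 = 11/3.
buttermilk: 0.5 L × 11/3 × 1000 mL/L ≈ 1833.3 mL
plain yogurt: 2/3 cup × 11/3 × 245 g/cup ≈ 598.9 g
granulated sugar: 0.5 cup × 11/3 ≈ 1.8 cup
butter: 1.5 stick × 11/3 × 8 tbsp/stick = 44.0 tbsp
bread flour: 275 g × 11/3 ÷ 28.35 g/oz ≈ 35.6 oz

buttermilk: 1833.3 mL; plain yogurt: 598.9 g; granulated sugar: 1.8 cup; butter: 44.0 tbsp; bread flour: 35.6 oz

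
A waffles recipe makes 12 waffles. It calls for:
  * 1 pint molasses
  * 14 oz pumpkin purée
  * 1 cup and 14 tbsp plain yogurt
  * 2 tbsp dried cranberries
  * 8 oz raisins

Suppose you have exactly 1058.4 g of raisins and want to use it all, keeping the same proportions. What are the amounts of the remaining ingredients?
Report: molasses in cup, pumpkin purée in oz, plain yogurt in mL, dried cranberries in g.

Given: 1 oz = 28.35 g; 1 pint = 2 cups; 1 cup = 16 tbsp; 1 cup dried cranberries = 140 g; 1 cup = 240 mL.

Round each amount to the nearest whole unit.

The original recipe has 226.8 g of raisins, so the scaling factor is 1058.4 ÷ 226.8 = 14/3.
molasses: 1 pint × 14/3 × 2 cup/pint ≈ 9 cup
pumpkin purée: 14 oz × 14/3 ≈ 65 oz
plain yogurt: (1 cup + 14 tbsp = 1.875 cup) × 14/3 × 240 mL/cup = 2100 mL
dried cranberries: 2 tbsp × 14/3 ÷ 16 tbsp/cup × 140 g/cup ≈ 82 g

molasses: 9 cup; pumpkin purée: 65 oz; plain yogurt: 2100 mL; dried cranberries: 82 g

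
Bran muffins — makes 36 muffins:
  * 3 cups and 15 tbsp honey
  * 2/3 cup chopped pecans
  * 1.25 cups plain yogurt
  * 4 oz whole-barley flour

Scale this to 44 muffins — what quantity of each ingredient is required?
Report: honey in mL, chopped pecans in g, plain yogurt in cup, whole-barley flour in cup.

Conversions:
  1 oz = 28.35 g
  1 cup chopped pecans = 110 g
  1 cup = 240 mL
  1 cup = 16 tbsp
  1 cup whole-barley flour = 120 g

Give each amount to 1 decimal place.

Scaling factor: 44/36 = 11/9.
honey: (3 cup + 15 tbsp = 3.9375 cup) × 11/9 × 240 mL/cup = 1155.0 mL
chopped pecans: 2/3 cup × 11/9 × 110 g/cup ≈ 89.6 g
plain yogurt: 1.25 cup × 11/9 ≈ 1.5 cup
whole-barley flour: 4 oz × 11/9 × 28.35 g/oz ÷ 120 g/cup ≈ 1.2 cup

honey: 1155.0 mL; chopped pecans: 89.6 g; plain yogurt: 1.5 cup; whole-barley flour: 1.2 cup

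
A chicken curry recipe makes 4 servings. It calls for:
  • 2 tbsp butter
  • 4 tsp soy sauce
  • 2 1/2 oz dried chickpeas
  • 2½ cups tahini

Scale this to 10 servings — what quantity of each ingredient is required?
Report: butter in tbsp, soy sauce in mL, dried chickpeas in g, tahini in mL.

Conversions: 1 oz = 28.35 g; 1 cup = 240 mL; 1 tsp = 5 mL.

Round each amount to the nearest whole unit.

Scaling factor: 10/4 = 5/2 = 2.5.
butter: 2 tbsp × 5/2 = 5 tbsp
soy sauce: 4 tsp × 5/2 × 5 mL/tsp = 50 mL
dried chickpeas: 2.5 oz × 5/2 × 28.35 g/oz ≈ 177 g
tahini: 2.5 cup × 5/2 × 240 mL/cup = 1500 mL

butter: 5 tbsp; soy sauce: 50 mL; dried chickpeas: 177 g; tahini: 1500 mL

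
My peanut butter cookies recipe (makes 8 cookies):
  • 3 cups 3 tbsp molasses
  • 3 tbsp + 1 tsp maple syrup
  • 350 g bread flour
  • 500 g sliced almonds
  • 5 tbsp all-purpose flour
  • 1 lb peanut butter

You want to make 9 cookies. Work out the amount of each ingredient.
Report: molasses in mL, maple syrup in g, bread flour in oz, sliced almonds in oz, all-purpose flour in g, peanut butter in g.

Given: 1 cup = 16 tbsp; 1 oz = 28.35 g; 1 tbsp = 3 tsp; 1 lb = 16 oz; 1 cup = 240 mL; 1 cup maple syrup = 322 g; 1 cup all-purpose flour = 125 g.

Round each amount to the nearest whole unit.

molasses: 861 mL; maple syrup: 75 g; bread flour: 14 oz; sliced almonds: 20 oz; all-purpose flour: 44 g; peanut butter: 510 g

Scaling factor: 9/8 = 1.125.
molasses: (3 cup + 3 tbsp = 3.1875 cup) × 9/8 × 240 mL/cup ≈ 861 mL
maple syrup: (3 tbsp + 1 tsp = 10/3 tbsp) × 9/8 ÷ 16 tbsp/cup × 322 g/cup ≈ 75 g
bread flour: 350 g × 9/8 ÷ 28.35 g/oz ≈ 14 oz
sliced almonds: 500 g × 9/8 ÷ 28.35 g/oz ≈ 20 oz
all-purpose flour: 5 tbsp × 9/8 ÷ 16 tbsp/cup × 125 g/cup ≈ 44 g
peanut butter: 1 lb × 9/8 × 16 oz/lb × 28.35 g/oz ≈ 510 g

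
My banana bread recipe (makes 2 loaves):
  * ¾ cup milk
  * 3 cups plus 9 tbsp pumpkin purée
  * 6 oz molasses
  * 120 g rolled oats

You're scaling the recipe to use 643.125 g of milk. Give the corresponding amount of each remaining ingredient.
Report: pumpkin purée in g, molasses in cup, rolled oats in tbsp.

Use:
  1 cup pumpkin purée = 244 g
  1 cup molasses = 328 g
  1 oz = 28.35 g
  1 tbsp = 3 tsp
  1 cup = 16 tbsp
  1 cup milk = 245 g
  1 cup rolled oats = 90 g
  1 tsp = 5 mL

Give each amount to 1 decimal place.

The original recipe has 183.75 g of milk, so the scaling factor is 643.125 ÷ 183.75 = 7/2 = 3.5.
pumpkin purée: (3 cup + 9 tbsp = 3.5625 cup) × 7/2 × 244 g/cup ≈ 3042.4 g
molasses: 6 oz × 7/2 × 28.35 g/oz ÷ 328 g/cup ≈ 1.8 cup
rolled oats: 120 g × 7/2 ÷ 90 g/cup × 16 tbsp/cup ≈ 74.7 tbsp

pumpkin purée: 3042.4 g; molasses: 1.8 cup; rolled oats: 74.7 tbsp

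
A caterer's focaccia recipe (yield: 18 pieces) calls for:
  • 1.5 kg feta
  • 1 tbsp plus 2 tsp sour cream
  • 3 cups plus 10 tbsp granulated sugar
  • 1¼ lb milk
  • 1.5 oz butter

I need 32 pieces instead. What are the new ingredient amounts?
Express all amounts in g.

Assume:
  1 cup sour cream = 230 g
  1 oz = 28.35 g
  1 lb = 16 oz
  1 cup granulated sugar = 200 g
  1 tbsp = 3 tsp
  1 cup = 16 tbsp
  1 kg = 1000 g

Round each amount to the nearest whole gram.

Scaling factor: 32/18 = 16/9.
feta: 1.5 kg × 16/9 × 1000 g/kg ≈ 2667 g
sour cream: (1 tbsp + 2 tsp = 5/3 tbsp) × 16/9 ÷ 16 tbsp/cup × 230 g/cup ≈ 43 g
granulated sugar: (3 cup + 10 tbsp = 3.625 cup) × 16/9 × 200 g/cup ≈ 1289 g
milk: 1.25 lb × 16/9 × 16 oz/lb × 28.35 g/oz = 1008 g
butter: 1.5 oz × 16/9 × 28.35 g/oz ≈ 76 g

feta: 2667 g; sour cream: 43 g; granulated sugar: 1289 g; milk: 1008 g; butter: 76 g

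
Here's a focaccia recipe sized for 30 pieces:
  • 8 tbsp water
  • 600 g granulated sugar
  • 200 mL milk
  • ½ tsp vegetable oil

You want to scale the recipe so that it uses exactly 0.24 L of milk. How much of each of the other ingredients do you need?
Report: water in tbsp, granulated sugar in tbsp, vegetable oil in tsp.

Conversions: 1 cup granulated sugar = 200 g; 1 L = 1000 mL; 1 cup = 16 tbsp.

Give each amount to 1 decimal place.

The original recipe has 0.2 L of milk, so the scaling factor is 0.24 ÷ 0.2 = 6/5 = 1.2.
water: 8 tbsp × 6/5 = 9.6 tbsp
granulated sugar: 600 g × 6/5 ÷ 200 g/cup × 16 tbsp/cup = 57.6 tbsp
vegetable oil: 0.5 tsp × 6/5 = 0.6 tsp

water: 9.6 tbsp; granulated sugar: 57.6 tbsp; vegetable oil: 0.6 tsp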